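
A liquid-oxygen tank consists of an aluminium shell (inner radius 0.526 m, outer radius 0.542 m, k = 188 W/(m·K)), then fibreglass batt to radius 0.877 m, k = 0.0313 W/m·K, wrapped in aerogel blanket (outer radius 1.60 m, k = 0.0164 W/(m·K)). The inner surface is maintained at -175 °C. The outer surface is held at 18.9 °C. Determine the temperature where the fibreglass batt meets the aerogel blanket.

T = -94.0 °C

Series thermal resistances, inner to outer:
  R_aluminium = (1/0.526 − 1/0.542)/(4πk) = 0.05612/(4π·188) = 2.376×10^-5 K/W
  R_fibreglass batt = (1/0.542 − 1/0.877)/(4πk) = 0.7048/(4π·0.0313) = 1.792 K/W
  R_aerogel blanket = (1/0.877 − 1/1.60)/(4πk) = 0.5153/(4π·0.0164) = 2.500 K/W
ΣR = 2.376×10^-5 + 1.792 + 2.500 = 4.292 K/W
Q = ΔT/ΣR = (-175 °C − 18.9 °C)/4.292 = -45.18 W
From the inner boundary to the fibreglass batt/aerogel blanket interface, ΣR_partial = 1.792 K/W.
T_interface = T_in − Q·ΣR_partial = -175 °C − (-45.18)(1.792) = -94.0 °C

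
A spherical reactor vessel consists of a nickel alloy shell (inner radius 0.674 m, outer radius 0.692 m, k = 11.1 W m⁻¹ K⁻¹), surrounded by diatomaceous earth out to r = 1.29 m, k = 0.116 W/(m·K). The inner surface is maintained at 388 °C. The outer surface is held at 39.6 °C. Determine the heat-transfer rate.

Series thermal resistances, inner to outer:
  R_nickel alloy = (1/0.674 − 1/0.692)/(4πk) = 0.03859/(4π·11.1) = 2.767×10^-4 K/W
  R_diatomaceous earth = (1/0.692 − 1/1.29)/(4πk) = 0.6699/(4π·0.116) = 0.4596 K/W
ΣR = 2.767×10^-4 + 0.4596 = 0.4599 K/W
Q = ΔT/ΣR = (388 °C − 39.6 °C)/0.4599 = 758 W

Q = 758 W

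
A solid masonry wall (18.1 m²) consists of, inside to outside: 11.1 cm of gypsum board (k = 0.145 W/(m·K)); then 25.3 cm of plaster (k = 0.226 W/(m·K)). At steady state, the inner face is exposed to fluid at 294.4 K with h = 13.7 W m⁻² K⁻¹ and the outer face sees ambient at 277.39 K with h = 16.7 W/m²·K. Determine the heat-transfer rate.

Treat each layer as a resistance in series:
  R_conv,in = 1/(hA) = 1/(13.7·18.1) = 0.004033 K/W
  R_gypsum board = L/(kA) = 0.111/(0.145·18.1) = 0.04229 K/W
  R_plaster = L/(kA) = 0.253/(0.226·18.1) = 0.06185 K/W
  R_conv,out = 1/(hA) = 1/(16.7·18.1) = 0.003308 K/W
ΣR = 0.004033 + 0.04229 + 0.06185 + 0.003308 = 0.1115 K/W
Q = ΔT/ΣR = (294.4 K − 277.39 K)/0.1115 = 153 W

Q = 153 W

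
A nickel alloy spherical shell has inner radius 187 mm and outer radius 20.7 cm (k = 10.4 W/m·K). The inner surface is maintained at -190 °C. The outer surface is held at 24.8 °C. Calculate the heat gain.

Q = 54.3 kW

Q = 4πk·ΔT/(1/r₁ − 1/r₂) = 4π × 10.4 × 214.8 / (1/0.187 − 1/0.207) = 54300 W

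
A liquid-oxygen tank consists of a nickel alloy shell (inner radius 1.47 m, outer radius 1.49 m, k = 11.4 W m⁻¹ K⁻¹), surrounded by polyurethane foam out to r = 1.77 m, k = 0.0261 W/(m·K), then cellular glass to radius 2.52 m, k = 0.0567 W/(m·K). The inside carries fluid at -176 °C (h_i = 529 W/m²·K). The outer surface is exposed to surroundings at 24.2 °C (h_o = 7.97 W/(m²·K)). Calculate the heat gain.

Treat each layer as a resistance in series:
  R_conv,in = 1/(4πr²h) = 1/(4π·1.47²·529) = 6.961×10^-5 K/W
  R_nickel alloy = (1/1.47 − 1/1.49)/(4πk) = 0.009131/(4π·11.4) = 6.374×10^-5 K/W
  R_polyurethane foam = (1/1.49 − 1/1.77)/(4πk) = 0.1062/(4π·0.0261) = 0.3237 K/W
  R_cellular glass = (1/1.77 − 1/2.52)/(4πk) = 0.1681/(4π·0.0567) = 0.2360 K/W
  R_conv,out = 1/(4πr²h) = 1/(4π·2.52²·7.97) = 0.001572 K/W
ΣR = 6.961×10^-5 + 6.374×10^-5 + 0.3237 + 0.2360 + 0.001572 = 0.5614 K/W
Q = ΔT/ΣR = (-176 °C − 24.2 °C)/0.5614 = -357 W
(Negative Q ⇒ heat flows inward; heat gain = 357 W.)

Q = 357 W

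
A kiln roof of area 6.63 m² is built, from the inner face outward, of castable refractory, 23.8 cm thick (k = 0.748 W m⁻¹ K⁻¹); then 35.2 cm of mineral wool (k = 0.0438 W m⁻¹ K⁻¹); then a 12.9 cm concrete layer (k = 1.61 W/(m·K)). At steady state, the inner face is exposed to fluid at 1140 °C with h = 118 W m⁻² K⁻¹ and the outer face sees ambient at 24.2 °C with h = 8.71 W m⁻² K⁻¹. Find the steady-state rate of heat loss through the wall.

Q = 864 W

Series thermal resistances, inner to outer:
  R_conv,in = 1/(hA) = 1/(118·6.63) = 0.001278 K/W
  R_castable refractory = L/(kA) = 0.238/(0.748·6.63) = 0.04799 K/W
  R_mineral wool = L/(kA) = 0.352/(0.0438·6.63) = 1.212 K/W
  R_concrete = L/(kA) = 0.129/(1.61·6.63) = 0.01209 K/W
  R_conv,out = 1/(hA) = 1/(8.71·6.63) = 0.01732 K/W
ΣR = 0.001278 + 0.04799 + 1.212 + 0.01209 + 0.01732 = 1.291 K/W
Q = ΔT/ΣR = (1140 °C − 24.2 °C)/1.291 = 864 W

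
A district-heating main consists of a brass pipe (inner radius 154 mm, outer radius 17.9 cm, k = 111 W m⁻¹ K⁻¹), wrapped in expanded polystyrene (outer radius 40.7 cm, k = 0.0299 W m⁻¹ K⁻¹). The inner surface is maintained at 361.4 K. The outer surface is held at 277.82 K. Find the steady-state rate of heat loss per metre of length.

Q' = 19.1 W/m

Resistance network (inner→outer):
  R'_brass = ln(0.179/0.154)/(2πk) = 0.1504/(2π·111) = 2.157×10^-4 m·K/W
  R'_expanded polystyrene = ln(0.407/0.179)/(2πk) = 0.8214/(2π·0.0299) = 4.372 m·K/W
ΣR = 2.157×10^-4 + 4.372 = 4.372 m·K/W
Q' = ΔT/ΣR = (361.4 K − 277.82 K)/4.372 = 19.1 W/m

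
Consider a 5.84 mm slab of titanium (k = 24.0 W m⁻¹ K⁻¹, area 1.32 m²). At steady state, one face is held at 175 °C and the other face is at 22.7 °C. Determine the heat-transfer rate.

Q = 826 kW

Q = kA·ΔT/L = 24.0 × 1.32 × |175 °C − 22.7 °C| / 0.00584 = 8.26×10^5 W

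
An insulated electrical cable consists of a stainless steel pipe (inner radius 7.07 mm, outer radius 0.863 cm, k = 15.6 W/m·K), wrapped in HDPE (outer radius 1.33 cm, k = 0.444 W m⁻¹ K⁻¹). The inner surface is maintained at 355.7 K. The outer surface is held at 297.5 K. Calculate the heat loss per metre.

Treat each layer as a resistance in series:
  R'_stainless steel = ln(0.00863/0.00707)/(2πk) = 0.1994/(2π·15.6) = 0.002034 m·K/W
  R'_HDPE = ln(0.0133/0.00863)/(2πk) = 0.4325/(2π·0.444) = 0.1550 m·K/W
ΣR = 0.002034 + 0.1550 = 0.1570 m·K/W
Q' = ΔT/ΣR = (355.7 K − 297.5 K)/0.1570 = 371 W/m

Q' = 371 W/m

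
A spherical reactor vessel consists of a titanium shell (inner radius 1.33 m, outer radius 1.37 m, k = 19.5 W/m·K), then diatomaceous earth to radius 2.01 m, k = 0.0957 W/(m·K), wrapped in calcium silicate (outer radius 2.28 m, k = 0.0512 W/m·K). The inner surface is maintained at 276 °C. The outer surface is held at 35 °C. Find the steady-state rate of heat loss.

Series thermal resistances, inner to outer:
  R_titanium = (1/1.33 − 1/1.37)/(4πk) = 0.02195/(4π·19.5) = 8.959×10^-5 K/W
  R_diatomaceous earth = (1/1.37 − 1/2.01)/(4πk) = 0.2324/(4π·0.0957) = 0.1933 K/W
  R_calcium silicate = (1/2.01 − 1/2.28)/(4πk) = 0.05892/(4π·0.0512) = 0.09157 K/W
ΣR = 8.959×10^-5 + 0.1933 + 0.09157 = 0.2850 K/W
Q = ΔT/ΣR = (276 °C − 35 °C)/0.2850 = 846 W

Q = 846 W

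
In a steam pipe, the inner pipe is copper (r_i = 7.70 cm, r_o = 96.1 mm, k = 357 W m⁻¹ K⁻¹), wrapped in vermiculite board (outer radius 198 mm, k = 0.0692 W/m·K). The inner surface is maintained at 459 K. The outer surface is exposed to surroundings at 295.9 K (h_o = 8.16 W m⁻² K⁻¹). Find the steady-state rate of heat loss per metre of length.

Treat each layer as a resistance in series:
  R'_copper = ln(0.0961/0.0770)/(2πk) = 0.2216/(2π·357) = 9.878×10^-5 m·K/W
  R'_vermiculite board = ln(0.198/0.0961)/(2πk) = 0.7229/(2π·0.0692) = 1.663 m·K/W
  R'_conv,out = 1/(2πr h) = 1/(2π·0.198·8.16) = 0.09851 m·K/W
ΣR = 9.878×10^-5 + 1.663 + 0.09851 = 1.762 m·K/W
Q' = ΔT/ΣR = (459 K − 295.9 K)/1.762 = 92.6 W/m

Q' = 92.6 W/m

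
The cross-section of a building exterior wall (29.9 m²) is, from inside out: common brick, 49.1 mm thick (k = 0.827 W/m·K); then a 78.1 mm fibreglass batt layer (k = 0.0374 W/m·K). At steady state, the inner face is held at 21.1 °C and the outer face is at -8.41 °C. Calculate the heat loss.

Treat each layer as a resistance in series:
  R_common brick = L/(kA) = 0.0491/(0.827·29.9) = 0.001986 K/W
  R_fibreglass batt = L/(kA) = 0.0781/(0.0374·29.9) = 0.06984 K/W
ΣR = 0.001986 + 0.06984 = 0.07183 K/W
Q = ΔT/ΣR = (21.1 °C − -8.41 °C)/0.07183 = 411 W

Q = 411 W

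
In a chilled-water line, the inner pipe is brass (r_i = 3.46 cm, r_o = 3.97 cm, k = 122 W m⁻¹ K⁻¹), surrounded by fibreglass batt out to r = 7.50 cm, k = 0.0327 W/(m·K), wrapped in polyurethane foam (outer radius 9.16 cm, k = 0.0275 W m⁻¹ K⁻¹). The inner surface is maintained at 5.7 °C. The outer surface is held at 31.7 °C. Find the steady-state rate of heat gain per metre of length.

Series thermal resistances, inner to outer:
  R'_brass = ln(0.0397/0.0346)/(2πk) = 0.1375/(2π·122) = 1.794×10^-4 m·K/W
  R'_fibreglass batt = ln(0.0750/0.0397)/(2πk) = 0.6361/(2π·0.0327) = 3.096 m·K/W
  R'_polyurethane foam = ln(0.0916/0.0750)/(2πk) = 0.1999/(2π·0.0275) = 1.157 m·K/W
ΣR = 1.794×10^-4 + 3.096 + 1.157 = 4.253 m·K/W
Q' = ΔT/ΣR = (5.7 °C − 31.7 °C)/4.253 = -6.11 W/m
(Negative Q' ⇒ heat flows inward; heat gain = 6.11 W/m.)

Q' = 6.11 W/m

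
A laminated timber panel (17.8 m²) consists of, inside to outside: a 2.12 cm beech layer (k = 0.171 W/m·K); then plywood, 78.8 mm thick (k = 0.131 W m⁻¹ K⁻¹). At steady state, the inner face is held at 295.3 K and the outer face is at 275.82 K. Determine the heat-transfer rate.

Treat each layer as a resistance in series:
  R_beech = L/(kA) = 0.0212/(0.171·17.8) = 0.006965 K/W
  R_plywood = L/(kA) = 0.0788/(0.131·17.8) = 0.03379 K/W
ΣR = 0.006965 + 0.03379 = 0.04075 K/W
Q = ΔT/ΣR = (295.3 K − 275.82 K)/0.04075 = 478 W

Q = 478 W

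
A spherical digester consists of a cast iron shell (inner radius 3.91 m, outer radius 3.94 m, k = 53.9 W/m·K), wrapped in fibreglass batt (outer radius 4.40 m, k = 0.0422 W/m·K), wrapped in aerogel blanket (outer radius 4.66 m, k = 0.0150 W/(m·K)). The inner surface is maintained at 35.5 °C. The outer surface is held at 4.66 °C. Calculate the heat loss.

Q = 263 W

Resistance network (inner→outer):
  R_cast iron = (1/3.91 − 1/3.94)/(4πk) = 0.001947/(4π·53.9) = 2.875×10^-6 K/W
  R_fibreglass batt = (1/3.94 − 1/4.40)/(4πk) = 0.02653/(4π·0.0422) = 0.05004 K/W
  R_aerogel blanket = (1/4.40 − 1/4.66)/(4πk) = 0.01268/(4π·0.0150) = 0.06727 K/W
ΣR = 2.875×10^-6 + 0.05004 + 0.06727 = 0.1173 K/W
Q = ΔT/ΣR = (35.5 °C − 4.66 °C)/0.1173 = 263 W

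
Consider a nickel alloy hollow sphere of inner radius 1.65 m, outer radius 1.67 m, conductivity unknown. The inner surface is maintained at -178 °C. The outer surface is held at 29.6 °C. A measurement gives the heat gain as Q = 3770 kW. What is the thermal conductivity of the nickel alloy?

ΣR = ΔT/Q = |-178 − 29.6|/3.77×10^6 = 5.507×10^-5 K/W
(1/r₁−1/r₂)/(4πk) = 5.507×10^-5 ⇒ k = 0.007258/(4π·5.507×10^-5) = 10.5 W/m·K

k = 10.5 W/m·K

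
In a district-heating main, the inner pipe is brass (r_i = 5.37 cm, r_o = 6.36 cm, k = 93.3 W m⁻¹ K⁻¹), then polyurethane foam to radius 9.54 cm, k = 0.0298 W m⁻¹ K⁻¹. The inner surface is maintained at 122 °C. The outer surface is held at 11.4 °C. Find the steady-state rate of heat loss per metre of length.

Q' = 51.1 W/m

Resistance network (inner→outer):
  R'_brass = ln(0.0636/0.0537)/(2πk) = 0.1692/(2π·93.3) = 2.886×10^-4 m·K/W
  R'_polyurethane foam = ln(0.0954/0.0636)/(2πk) = 0.4055/(2π·0.0298) = 2.165 m·K/W
ΣR = 2.886×10^-4 + 2.165 = 2.165 m·K/W
Q' = ΔT/ΣR = (122 °C − 11.4 °C)/2.165 = 51.1 W/m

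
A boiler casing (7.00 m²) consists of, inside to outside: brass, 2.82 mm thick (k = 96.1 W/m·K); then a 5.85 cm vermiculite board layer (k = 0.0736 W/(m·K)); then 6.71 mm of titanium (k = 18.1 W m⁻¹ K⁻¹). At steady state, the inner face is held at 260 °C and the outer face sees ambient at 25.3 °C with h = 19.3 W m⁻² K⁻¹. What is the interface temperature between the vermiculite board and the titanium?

Resistance network (inner→outer):
  R_brass = L/(kA) = 0.00282/(96.1·7.00) = 4.192×10^-6 K/W
  R_vermiculite board = L/(kA) = 0.0585/(0.0736·7.00) = 0.1135 K/W
  R_titanium = L/(kA) = 0.00671/(18.1·7.00) = 5.296×10^-5 K/W
  R_conv,out = 1/(hA) = 1/(19.3·7.00) = 0.007402 K/W
ΣR = 4.192×10^-6 + 0.1135 + 5.296×10^-5 + 0.007402 = 0.1210 K/W
Q = ΔT/ΣR = (260 °C − 25.3 °C)/0.1210 = 1940 W
From the inner boundary to the vermiculite board/titanium interface, ΣR_partial = 0.1135 K/W.
T_interface = T_in − Q·ΣR_partial = 260 °C − (1940)(0.1135) = 39.8 °C

T = 39.8 °C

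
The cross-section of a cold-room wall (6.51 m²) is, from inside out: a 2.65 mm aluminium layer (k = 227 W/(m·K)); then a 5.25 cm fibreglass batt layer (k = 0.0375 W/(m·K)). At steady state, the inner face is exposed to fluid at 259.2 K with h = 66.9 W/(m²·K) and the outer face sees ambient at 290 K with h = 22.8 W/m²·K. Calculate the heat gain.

Q = 137 W

Series thermal resistances, inner to outer:
  R_conv,in = 1/(hA) = 1/(66.9·6.51) = 0.002296 K/W
  R_aluminium = L/(kA) = 0.00265/(227·6.51) = 1.793×10^-6 K/W
  R_fibreglass batt = L/(kA) = 0.0525/(0.0375·6.51) = 0.2151 K/W
  R_conv,out = 1/(hA) = 1/(22.8·6.51) = 0.006737 K/W
ΣR = 0.002296 + 1.793×10^-6 + 0.2151 + 0.006737 = 0.2241 K/W
Q = ΔT/ΣR = (259.2 K − 290 K)/0.2241 = -137 W
(Negative Q ⇒ heat flows inward; heat gain = 137 W.)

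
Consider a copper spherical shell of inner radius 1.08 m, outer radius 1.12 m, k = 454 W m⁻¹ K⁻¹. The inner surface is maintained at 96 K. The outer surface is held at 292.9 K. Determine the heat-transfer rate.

Q = 3.40×10^7 W

Q = 4πk·ΔT/(1/r₁ − 1/r₂) = 4π × 454 × 196.9 / (1/1.08 − 1/1.12) = 3.40×10^7 W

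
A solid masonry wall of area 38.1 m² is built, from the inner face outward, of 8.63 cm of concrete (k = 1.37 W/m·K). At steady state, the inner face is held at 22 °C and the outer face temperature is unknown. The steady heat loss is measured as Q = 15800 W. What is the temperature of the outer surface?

T_out = -4.12 °C

Sum the resistances:
  R_concrete = L/(kA) = 0.0863/(1.37·38.1) = 0.001653 K/W
ΣR = 0.001653 K/W
ΔT = Q·ΣR = 15800 × 0.001653 = 26.12 K
Heat flows outward, so T_out = T_in − ΔT = 22 − 26.12 = -4.12 °C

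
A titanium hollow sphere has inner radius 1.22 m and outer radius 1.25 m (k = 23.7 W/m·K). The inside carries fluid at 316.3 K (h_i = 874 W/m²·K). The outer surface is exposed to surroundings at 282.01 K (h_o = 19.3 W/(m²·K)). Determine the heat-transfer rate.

Treat each layer as a resistance in series:
  R_conv,in = 1/(4πr²h) = 1/(4π·1.22²·874) = 6.117×10^-5 K/W
  R_titanium = (1/1.22 − 1/1.25)/(4πk) = 0.01967/(4π·23.7) = 6.605×10^-5 K/W
  R_conv,out = 1/(4πr²h) = 1/(4π·1.25²·19.3) = 0.002639 K/W
ΣR = 6.117×10^-5 + 6.605×10^-5 + 0.002639 = 0.002766 K/W
Q = ΔT/ΣR = (316.3 K − 282.01 K)/0.002766 = 12400 W

Q = 12400 W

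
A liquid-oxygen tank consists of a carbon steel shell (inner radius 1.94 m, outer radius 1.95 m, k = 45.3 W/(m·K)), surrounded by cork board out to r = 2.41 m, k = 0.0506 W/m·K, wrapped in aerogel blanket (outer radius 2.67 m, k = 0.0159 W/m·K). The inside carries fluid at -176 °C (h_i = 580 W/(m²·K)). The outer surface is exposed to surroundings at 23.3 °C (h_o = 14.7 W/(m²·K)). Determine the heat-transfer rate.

Resistance network (inner→outer):
  R_conv,in = 1/(4πr²h) = 1/(4π·1.94²·580) = 3.646×10^-5 K/W
  R_carbon steel = (1/1.94 − 1/1.95)/(4πk) = 0.002643/(4π·45.3) = 4.644×10^-6 K/W
  R_cork board = (1/1.95 − 1/2.41)/(4πk) = 0.09788/(4π·0.0506) = 0.1539 K/W
  R_aerogel blanket = (1/2.41 − 1/2.67)/(4πk) = 0.04041/(4π·0.0159) = 0.2022 K/W
  R_conv,out = 1/(4πr²h) = 1/(4π·2.67²·14.7) = 7.594×10^-4 K/W
ΣR = 3.646×10^-5 + 4.644×10^-6 + 0.1539 + 0.2022 + 7.594×10^-4 = 0.3569 K/W
Q = ΔT/ΣR = (-176 °C − 23.3 °C)/0.3569 = -558 W
(Negative Q ⇒ heat flows inward; heat gain = 558 W.)

Q = 558 W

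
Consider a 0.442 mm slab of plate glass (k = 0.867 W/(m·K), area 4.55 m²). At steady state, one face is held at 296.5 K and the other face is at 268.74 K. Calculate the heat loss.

Q = 248 kW

Q = kA·ΔT/L = 0.867 × 4.55 × |296.5 K − 268.74 K| / 4.42×10^-4 = 2.48×10^5 W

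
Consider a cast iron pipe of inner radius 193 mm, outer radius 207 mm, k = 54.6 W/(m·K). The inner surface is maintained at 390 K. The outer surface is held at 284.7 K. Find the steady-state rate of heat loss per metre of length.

Q' = 2πk·ΔT/ln(r₂/r₁) = 2π × 54.6 × 105.3 / ln(0.207/0.193) = 5.16×10^5 W/m

Q' = 516 kW/m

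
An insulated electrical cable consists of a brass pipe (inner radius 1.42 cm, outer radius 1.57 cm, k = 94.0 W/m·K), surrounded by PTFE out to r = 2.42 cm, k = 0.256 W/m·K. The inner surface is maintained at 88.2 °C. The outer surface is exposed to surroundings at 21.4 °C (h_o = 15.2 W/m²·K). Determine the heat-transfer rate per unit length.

Series thermal resistances, inner to outer:
  R'_brass = ln(0.0157/0.0142)/(2πk) = 0.1004/(2π·94.0) = 1.700×10^-4 m·K/W
  R'_PTFE = ln(0.0242/0.0157)/(2πk) = 0.4327/(2π·0.256) = 0.2690 m·K/W
  R'_conv,out = 1/(2πr h) = 1/(2π·0.0242·15.2) = 0.4327 m·K/W
ΣR = 1.700×10^-4 + 0.2690 + 0.4327 = 0.7019 m·K/W
Q' = ΔT/ΣR = (88.2 °C − 21.4 °C)/0.7019 = 95.2 W/m

Q' = 95.2 W/m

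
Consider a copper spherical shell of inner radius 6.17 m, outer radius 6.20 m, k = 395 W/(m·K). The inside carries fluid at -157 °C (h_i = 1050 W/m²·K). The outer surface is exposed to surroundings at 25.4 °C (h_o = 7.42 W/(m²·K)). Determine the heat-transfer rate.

Q = 6.49×10^5 W

Series thermal resistances, inner to outer:
  R_conv,in = 1/(4πr²h) = 1/(4π·6.17²·1050) = 1.991×10^-6 K/W
  R_copper = (1/6.17 − 1/6.20)/(4πk) = 7.842×10^-4/(4π·395) = 1.580×10^-7 K/W
  R_conv,out = 1/(4πr²h) = 1/(4π·6.20²·7.42) = 2.790×10^-4 K/W
ΣR = 1.991×10^-6 + 1.580×10^-7 + 2.790×10^-4 = 2.811×10^-4 K/W
Q = ΔT/ΣR = (-157 °C − 25.4 °C)/2.811×10^-4 = -6.49×10^5 W
(Negative Q ⇒ heat flows inward; heat gain = 6.49×10^5 W.)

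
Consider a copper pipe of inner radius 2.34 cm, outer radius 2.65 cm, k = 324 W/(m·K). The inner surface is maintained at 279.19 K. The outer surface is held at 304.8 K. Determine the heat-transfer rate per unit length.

Q' = 4.19×10^5 W/m

Q' = 2πk·ΔT/ln(r₂/r₁) = 2π × 324 × 25.61 / ln(0.0265/0.0234) = 4.19×10^5 W/m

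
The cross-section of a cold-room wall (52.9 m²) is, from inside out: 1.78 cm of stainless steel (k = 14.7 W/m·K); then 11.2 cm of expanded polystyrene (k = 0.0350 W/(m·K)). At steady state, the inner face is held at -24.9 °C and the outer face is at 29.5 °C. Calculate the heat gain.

Series thermal resistances, inner to outer:
  R_stainless steel = L/(kA) = 0.0178/(14.7·52.9) = 2.289×10^-5 K/W
  R_expanded polystyrene = L/(kA) = 0.112/(0.0350·52.9) = 0.06049 K/W
ΣR = 2.289×10^-5 + 0.06049 = 0.06051 K/W
Q = ΔT/ΣR = (-24.9 °C − 29.5 °C)/0.06051 = -899 W
(Negative Q ⇒ heat flows inward; heat gain = 899 W.)

Q = 899 W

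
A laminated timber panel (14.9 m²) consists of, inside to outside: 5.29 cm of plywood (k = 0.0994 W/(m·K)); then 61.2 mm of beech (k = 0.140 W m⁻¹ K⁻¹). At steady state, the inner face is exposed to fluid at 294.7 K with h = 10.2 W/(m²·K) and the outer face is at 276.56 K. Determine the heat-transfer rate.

Resistance network (inner→outer):
  R_conv,in = 1/(hA) = 1/(10.2·14.9) = 0.006580 K/W
  R_plywood = L/(kA) = 0.0529/(0.0994·14.9) = 0.03572 K/W
  R_beech = L/(kA) = 0.0612/(0.140·14.9) = 0.02934 K/W
ΣR = 0.006580 + 0.03572 + 0.02934 = 0.07164 K/W
Q = ΔT/ΣR = (294.7 K − 276.56 K)/0.07164 = 253 W

Q = 253 W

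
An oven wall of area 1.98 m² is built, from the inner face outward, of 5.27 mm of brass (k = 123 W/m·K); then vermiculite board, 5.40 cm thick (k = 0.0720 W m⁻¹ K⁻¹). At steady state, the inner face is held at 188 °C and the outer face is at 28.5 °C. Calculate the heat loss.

Resistance network (inner→outer):
  R_brass = L/(kA) = 0.00527/(123·1.98) = 2.164×10^-5 K/W
  R_vermiculite board = L/(kA) = 0.0540/(0.0720·1.98) = 0.3788 K/W
ΣR = 2.164×10^-5 + 0.3788 = 0.3788 K/W
Q = ΔT/ΣR = (188 °C − 28.5 °C)/0.3788 = 421 W

Q = 421 W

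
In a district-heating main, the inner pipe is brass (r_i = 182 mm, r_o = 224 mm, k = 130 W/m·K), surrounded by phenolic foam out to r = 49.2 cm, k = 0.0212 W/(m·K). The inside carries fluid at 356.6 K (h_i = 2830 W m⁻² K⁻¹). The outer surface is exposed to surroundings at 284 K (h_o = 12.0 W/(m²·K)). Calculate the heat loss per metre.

Resistance network (inner→outer):
  R'_conv,in = 1/(2πr h) = 1/(2π·0.182·2830) = 3.090×10^-4 m·K/W
  R'_brass = ln(0.224/0.182)/(2πk) = 0.2076/(2π·130) = 2.542×10^-4 m·K/W
  R'_phenolic foam = ln(0.492/0.224)/(2πk) = 0.7868/(2π·0.0212) = 5.907 m·K/W
  R'_conv,out = 1/(2πr h) = 1/(2π·0.492·12.0) = 0.02696 m·K/W
ΣR = 3.090×10^-4 + 2.542×10^-4 + 5.907 + 0.02696 = 5.935 m·K/W
Q' = ΔT/ΣR = (356.6 K − 284 K)/5.935 = 12.2 W/m

Q' = 12.2 W/m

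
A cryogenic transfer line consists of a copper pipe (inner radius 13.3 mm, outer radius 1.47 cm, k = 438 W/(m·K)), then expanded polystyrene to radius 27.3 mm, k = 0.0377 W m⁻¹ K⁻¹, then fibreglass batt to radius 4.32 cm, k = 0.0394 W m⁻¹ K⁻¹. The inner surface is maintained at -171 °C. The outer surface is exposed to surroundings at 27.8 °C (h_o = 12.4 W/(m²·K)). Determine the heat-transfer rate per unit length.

Q' = 41.7 W/m

Series thermal resistances, inner to outer:
  R'_copper = ln(0.0147/0.0133)/(2πk) = 0.1001/(2π·438) = 3.637×10^-5 m·K/W
  R'_expanded polystyrene = ln(0.0273/0.0147)/(2πk) = 0.6190/(2π·0.0377) = 2.613 m·K/W
  R'_fibreglass batt = ln(0.0432/0.0273)/(2πk) = 0.4590/(2π·0.0394) = 1.854 m·K/W
  R'_conv,out = 1/(2πr h) = 1/(2π·0.0432·12.4) = 0.2971 m·K/W
ΣR = 3.637×10^-5 + 2.613 + 1.854 + 0.2971 = 4.764 m·K/W
Q' = ΔT/ΣR = (-171 °C − 27.8 °C)/4.764 = -41.7 W/m
(Negative Q' ⇒ heat flows inward; heat gain = 41.7 W/m.)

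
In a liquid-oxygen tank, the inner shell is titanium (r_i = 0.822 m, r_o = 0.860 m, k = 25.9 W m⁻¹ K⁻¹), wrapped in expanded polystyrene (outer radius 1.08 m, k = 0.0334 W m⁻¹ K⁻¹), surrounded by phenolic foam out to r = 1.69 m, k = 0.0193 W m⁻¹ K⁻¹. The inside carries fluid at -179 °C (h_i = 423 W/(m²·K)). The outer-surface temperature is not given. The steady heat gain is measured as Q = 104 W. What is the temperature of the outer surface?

T_out = 23.1 °C

Series resistances:
  R_conv,in = 1/(4πr²h) = 1/(4π·0.822²·423) = 2.784×10^-4 K/W
  R_titanium = (1/0.822 − 1/0.860)/(4πk) = 0.05375/(4π·25.9) = 1.652×10^-4 K/W
  R_expanded polystyrene = (1/0.860 − 1/1.08)/(4πk) = 0.2369/(4π·0.0334) = 0.5643 K/W
  R_phenolic foam = (1/1.08 − 1/1.69)/(4πk) = 0.3342/(4π·0.0193) = 1.378 K/W
ΣR = 1.943 K/W
ΔT = Q·ΣR = 104 × 1.943 = 202.1 K
Heat flows inward, so T_out = T_in + ΔT = -179 + 202.1 = 23.1 °C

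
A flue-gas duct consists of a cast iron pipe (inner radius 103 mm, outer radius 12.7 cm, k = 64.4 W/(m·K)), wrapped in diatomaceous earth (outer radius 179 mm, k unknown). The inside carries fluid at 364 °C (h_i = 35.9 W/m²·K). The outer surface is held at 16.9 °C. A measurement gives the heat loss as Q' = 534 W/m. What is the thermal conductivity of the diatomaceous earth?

k = 0.0901 W/m·K

ΣR = ΔT/Q' = |364 − 16.9|/534 = 0.6500 m·K/W
Known resistances:
  R'_conv,in = 1/(2πr h) = 1/(2π·0.103·35.9) = 0.04304 m·K/W
  R'_cast iron = ln(0.127/0.103)/(2πk) = 0.2095/(2π·64.4) = 5.176×10^-4 m·K/W
R_diatomaceous earth = ΣR − ΣR_known = 0.6500 − 0.04356 = 0.6064 m·K/W
ln(r₂/r₁)/(2πk) = 0.6064 ⇒ k = 0.3432/(2π·0.6064) = 0.0901 W/m·K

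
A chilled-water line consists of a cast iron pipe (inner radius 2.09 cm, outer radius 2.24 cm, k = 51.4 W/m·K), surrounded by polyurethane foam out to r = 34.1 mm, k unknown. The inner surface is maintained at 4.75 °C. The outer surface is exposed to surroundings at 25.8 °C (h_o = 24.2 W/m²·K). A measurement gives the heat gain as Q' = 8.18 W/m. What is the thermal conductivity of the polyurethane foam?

k = 0.0281 W/m·K

ΣR = ΔT/Q' = |4.75 − 25.8|/8.18 = 2.573 m·K/W
Known resistances:
  R'_cast iron = ln(0.0224/0.0209)/(2πk) = 0.06931/(2π·51.4) = 2.146×10^-4 m·K/W
  R'_conv,out = 1/(2πr h) = 1/(2π·0.0341·24.2) = 0.1929 m·K/W
R_polyurethane foam = ΣR − ΣR_known = 2.573 − 0.1931 = 2.380 m·K/W
ln(r₂/r₁)/(2πk) = 2.380 ⇒ k = 0.4202/(2π·2.380) = 0.0281 W/m·K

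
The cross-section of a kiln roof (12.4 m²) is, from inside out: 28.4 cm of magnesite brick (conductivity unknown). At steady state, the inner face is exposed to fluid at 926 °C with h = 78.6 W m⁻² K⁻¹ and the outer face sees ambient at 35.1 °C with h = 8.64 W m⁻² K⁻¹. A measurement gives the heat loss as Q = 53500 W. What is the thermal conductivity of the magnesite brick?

k = 3.64 W/m·K

ΣR = ΔT/Q = |926 − 35.1|/53500 = 0.01665 K/W
Known resistances:
  R_conv,in = 1/(hA) = 1/(78.6·12.4) = 0.001026 K/W
  R_conv,out = 1/(hA) = 1/(8.64·12.4) = 0.009334 K/W
R_magnesite brick = ΣR − ΣR_known = 0.01665 − 0.01036 = 0.006290 K/W
L/(kA) = 0.006290 ⇒ k = 0.284/(0.006290·12.4) = 3.64 W/m·K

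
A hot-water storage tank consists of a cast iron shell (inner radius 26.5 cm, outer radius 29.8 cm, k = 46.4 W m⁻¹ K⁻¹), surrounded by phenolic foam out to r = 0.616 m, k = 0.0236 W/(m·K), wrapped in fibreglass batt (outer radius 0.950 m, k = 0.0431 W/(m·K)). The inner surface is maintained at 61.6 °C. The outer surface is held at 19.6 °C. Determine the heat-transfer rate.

Treat each layer as a resistance in series:
  R_cast iron = (1/0.265 − 1/0.298)/(4πk) = 0.4179/(4π·46.4) = 7.167×10^-4 K/W
  R_phenolic foam = (1/0.298 − 1/0.616)/(4πk) = 1.732/(4π·0.0236) = 5.841 K/W
  R_fibreglass batt = (1/0.616 − 1/0.950)/(4πk) = 0.5707/(4π·0.0431) = 1.054 K/W
ΣR = 7.167×10^-4 + 5.841 + 1.054 = 6.896 K/W
Q = ΔT/ΣR = (61.6 °C − 19.6 °C)/6.896 = 6.09 W

Q = 6.09 W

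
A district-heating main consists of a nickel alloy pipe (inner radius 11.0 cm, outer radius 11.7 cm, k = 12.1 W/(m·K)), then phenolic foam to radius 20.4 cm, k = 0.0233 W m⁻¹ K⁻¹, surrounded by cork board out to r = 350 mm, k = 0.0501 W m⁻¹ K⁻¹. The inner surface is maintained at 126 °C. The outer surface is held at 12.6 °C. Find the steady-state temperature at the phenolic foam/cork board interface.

Treat each layer as a resistance in series:
  R'_nickel alloy = ln(0.117/0.110)/(2πk) = 0.06169/(2π·12.1) = 8.115×10^-4 m·K/W
  R'_phenolic foam = ln(0.204/0.117)/(2πk) = 0.5559/(2π·0.0233) = 3.797 m·K/W
  R'_cork board = ln(0.350/0.204)/(2πk) = 0.5398/(2π·0.0501) = 1.715 m·K/W
ΣR = 8.115×10^-4 + 3.797 + 1.715 = 5.513 m·K/W
Q' = ΔT/ΣR = (126 °C − 12.6 °C)/5.513 = 20.57 W/m
From the inner boundary to the phenolic foam/cork board interface, ΣR_partial = 3.798 m·K/W.
T_interface = T_in − Q'·ΣR_partial = 126 °C − (20.57)(3.798) = 47.9 °C

T = 47.9 °C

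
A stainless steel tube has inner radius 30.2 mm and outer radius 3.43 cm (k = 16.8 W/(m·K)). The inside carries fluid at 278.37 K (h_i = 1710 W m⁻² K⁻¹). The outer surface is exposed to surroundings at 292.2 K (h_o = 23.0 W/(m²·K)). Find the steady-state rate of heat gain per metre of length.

Q' = 67.1 W/m

Series thermal resistances, inner to outer:
  R'_conv,in = 1/(2πr h) = 1/(2π·0.0302·1710) = 0.003082 m·K/W
  R'_stainless steel = ln(0.0343/0.0302)/(2πk) = 0.1273/(2π·16.8) = 0.001206 m·K/W
  R'_conv,out = 1/(2πr h) = 1/(2π·0.0343·23.0) = 0.2017 m·K/W
ΣR = 0.003082 + 0.001206 + 0.2017 = 0.2060 m·K/W
Q' = ΔT/ΣR = (278.37 K − 292.2 K)/0.2060 = -67.1 W/m
(Negative Q' ⇒ heat flows inward; heat gain = 67.1 W/m.)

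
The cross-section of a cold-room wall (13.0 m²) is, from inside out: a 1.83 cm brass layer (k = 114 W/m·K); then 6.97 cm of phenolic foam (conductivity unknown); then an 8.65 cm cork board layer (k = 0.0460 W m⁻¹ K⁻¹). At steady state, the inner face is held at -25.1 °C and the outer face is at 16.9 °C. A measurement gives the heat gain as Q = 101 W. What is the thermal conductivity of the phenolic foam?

k = 0.0198 W/m·K

ΣR = ΔT/Q = |-25.1 − 16.9|/101 = 0.4158 K/W
Known resistances:
  R_brass = L/(kA) = 0.0183/(114·13.0) = 1.235×10^-5 K/W
  R_cork board = L/(kA) = 0.0865/(0.0460·13.0) = 0.1446 K/W
R_phenolic foam = ΣR − ΣR_known = 0.4158 − 0.1446 = 0.2712 K/W
L/(kA) = 0.2712 ⇒ k = 0.0697/(0.2712·13.0) = 0.0198 W/m·K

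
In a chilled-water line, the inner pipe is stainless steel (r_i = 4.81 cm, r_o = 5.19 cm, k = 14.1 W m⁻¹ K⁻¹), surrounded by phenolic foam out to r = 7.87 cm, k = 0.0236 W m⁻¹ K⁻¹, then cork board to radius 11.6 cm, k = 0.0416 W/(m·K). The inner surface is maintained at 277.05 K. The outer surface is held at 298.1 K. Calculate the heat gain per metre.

Treat each layer as a resistance in series:
  R'_stainless steel = ln(0.0519/0.0481)/(2πk) = 0.07604/(2π·14.1) = 8.583×10^-4 m·K/W
  R'_phenolic foam = ln(0.0787/0.0519)/(2πk) = 0.4163/(2π·0.0236) = 2.808 m·K/W
  R'_cork board = ln(0.116/0.0787)/(2πk) = 0.3879/(2π·0.0416) = 1.484 m·K/W
ΣR = 8.583×10^-4 + 2.808 + 1.484 = 4.293 m·K/W
Q' = ΔT/ΣR = (277.05 K − 298.1 K)/4.293 = -4.90 W/m
(Negative Q' ⇒ heat flows inward; heat gain = 4.90 W/m.)

Q' = 4.90 W/m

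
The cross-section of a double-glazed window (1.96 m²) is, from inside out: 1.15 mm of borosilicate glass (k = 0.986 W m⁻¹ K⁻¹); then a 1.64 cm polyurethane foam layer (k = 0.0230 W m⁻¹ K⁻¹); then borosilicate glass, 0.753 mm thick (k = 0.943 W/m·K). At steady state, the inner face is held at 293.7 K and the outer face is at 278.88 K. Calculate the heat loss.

Q = 40.6 W

Series thermal resistances, inner to outer:
  R_borosilicate glass = L/(kA) = 0.00115/(0.986·1.96) = 5.951×10^-4 K/W
  R_polyurethane foam = L/(kA) = 0.0164/(0.0230·1.96) = 0.3638 K/W
  R_borosilicate glass = L/(kA) = 7.53×10^-4/(0.943·1.96) = 4.074×10^-4 K/W
ΣR = 5.951×10^-4 + 0.3638 + 4.074×10^-4 = 0.3648 K/W
Q = ΔT/ΣR = (293.7 K − 278.88 K)/0.3648 = 40.6 W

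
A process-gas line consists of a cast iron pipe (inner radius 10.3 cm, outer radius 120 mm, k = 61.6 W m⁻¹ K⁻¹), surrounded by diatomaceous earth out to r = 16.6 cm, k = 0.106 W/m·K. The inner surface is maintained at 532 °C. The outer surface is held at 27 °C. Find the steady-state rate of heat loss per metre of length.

Q' = 1040 W/m

Treat each layer as a resistance in series:
  R'_cast iron = ln(0.120/0.103)/(2πk) = 0.1528/(2π·61.6) = 3.947×10^-4 m·K/W
  R'_diatomaceous earth = ln(0.166/0.120)/(2πk) = 0.3245/(2π·0.106) = 0.4872 m·K/W
ΣR = 3.947×10^-4 + 0.4872 = 0.4876 m·K/W
Q' = ΔT/ΣR = (532 °C − 27 °C)/0.4876 = 1040 W/m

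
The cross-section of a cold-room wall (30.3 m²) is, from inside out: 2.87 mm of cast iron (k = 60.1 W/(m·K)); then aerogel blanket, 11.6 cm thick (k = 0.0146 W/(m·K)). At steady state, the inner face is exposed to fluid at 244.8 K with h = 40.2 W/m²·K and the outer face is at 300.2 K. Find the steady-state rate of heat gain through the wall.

Q = 211 W

Series thermal resistances, inner to outer:
  R_conv,in = 1/(hA) = 1/(40.2·30.3) = 8.210×10^-4 K/W
  R_cast iron = L/(kA) = 0.00287/(60.1·30.3) = 1.576×10^-6 K/W
  R_aerogel blanket = L/(kA) = 0.116/(0.0146·30.3) = 0.2622 K/W
ΣR = 8.210×10^-4 + 1.576×10^-6 + 0.2622 = 0.2630 K/W
Q = ΔT/ΣR = (244.8 K − 300.2 K)/0.2630 = -211 W
(Negative Q ⇒ heat flows inward; heat gain = 211 W.)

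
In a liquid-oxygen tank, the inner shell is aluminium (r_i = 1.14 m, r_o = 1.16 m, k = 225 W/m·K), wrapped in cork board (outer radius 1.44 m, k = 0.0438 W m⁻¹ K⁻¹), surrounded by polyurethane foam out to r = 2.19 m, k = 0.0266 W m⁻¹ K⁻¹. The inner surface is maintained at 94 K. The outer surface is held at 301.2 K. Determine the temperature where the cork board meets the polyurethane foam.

Series thermal resistances, inner to outer:
  R_aluminium = (1/1.14 − 1/1.16)/(4πk) = 0.01512/(4π·225) = 5.349×10^-6 K/W
  R_cork board = (1/1.16 − 1/1.44)/(4πk) = 0.1676/(4π·0.0438) = 0.3045 K/W
  R_polyurethane foam = (1/1.44 − 1/2.19)/(4πk) = 0.2378/(4π·0.0266) = 0.7115 K/W
ΣR = 5.349×10^-6 + 0.3045 + 0.7115 = 1.016 K/W
Q = ΔT/ΣR = (94 K − 301.2 K)/1.016 = -203.9 W
From the inner boundary to the cork board/polyurethane foam interface, ΣR_partial = 0.3045 K/W.
T_interface = T_in − Q·ΣR_partial = 94 K − (-203.9)(0.3045) = 156 K

T = 156 K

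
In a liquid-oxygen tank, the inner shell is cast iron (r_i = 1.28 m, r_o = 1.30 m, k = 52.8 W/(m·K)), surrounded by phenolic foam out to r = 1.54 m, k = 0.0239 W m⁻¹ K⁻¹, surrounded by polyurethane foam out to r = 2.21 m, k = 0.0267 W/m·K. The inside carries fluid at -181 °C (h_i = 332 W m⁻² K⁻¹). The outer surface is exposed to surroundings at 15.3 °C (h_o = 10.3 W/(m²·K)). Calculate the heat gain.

Q = 199 W

Series thermal resistances, inner to outer:
  R_conv,in = 1/(4πr²h) = 1/(4π·1.28²·332) = 1.463×10^-4 K/W
  R_cast iron = (1/1.28 − 1/1.30)/(4πk) = 0.01202/(4π·52.8) = 1.811×10^-5 K/W
  R_phenolic foam = (1/1.30 − 1/1.54)/(4πk) = 0.1199/(4π·0.0239) = 0.3992 K/W
  R_polyurethane foam = (1/1.54 − 1/2.21)/(4πk) = 0.1969/(4π·0.0267) = 0.5867 K/W
  R_conv,out = 1/(4πr²h) = 1/(4π·2.21²·10.3) = 0.001582 K/W
ΣR = 1.463×10^-4 + 1.811×10^-5 + 0.3992 + 0.5867 + 0.001582 = 0.9876 K/W
Q = ΔT/ΣR = (-181 °C − 15.3 °C)/0.9876 = -199 W
(Negative Q ⇒ heat flows inward; heat gain = 199 W.)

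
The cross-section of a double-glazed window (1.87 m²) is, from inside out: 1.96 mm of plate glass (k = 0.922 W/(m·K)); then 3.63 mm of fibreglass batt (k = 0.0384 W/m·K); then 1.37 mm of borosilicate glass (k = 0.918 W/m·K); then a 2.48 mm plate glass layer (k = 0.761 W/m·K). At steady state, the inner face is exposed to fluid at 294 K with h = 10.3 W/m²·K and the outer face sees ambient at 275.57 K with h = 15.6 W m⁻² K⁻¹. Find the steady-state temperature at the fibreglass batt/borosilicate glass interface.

T = 280.40 K

Resistance network (inner→outer):
  R_conv,in = 1/(hA) = 1/(10.3·1.87) = 0.05192 K/W
  R_plate glass = L/(kA) = 0.00196/(0.922·1.87) = 0.001137 K/W
  R_fibreglass batt = L/(kA) = 0.00363/(0.0384·1.87) = 0.05055 K/W
  R_borosilicate glass = L/(kA) = 0.00137/(0.918·1.87) = 7.981×10^-4 K/W
  R_plate glass = L/(kA) = 0.00248/(0.761·1.87) = 0.001743 K/W
  R_conv,out = 1/(hA) = 1/(15.6·1.87) = 0.03428 K/W
ΣR = 0.05192 + 0.001137 + 0.05055 + 7.981×10^-4 + 0.001743 + 0.03428 = 0.1404 K/W
Q = ΔT/ΣR = (294 K − 275.57 K)/0.1404 = 131.3 W
From the inner boundary to the fibreglass batt/borosilicate glass interface, ΣR_partial = 0.1036 K/W.
T_interface = T_in − Q·ΣR_partial = 294 K − (131.3)(0.1036) = 280.40 K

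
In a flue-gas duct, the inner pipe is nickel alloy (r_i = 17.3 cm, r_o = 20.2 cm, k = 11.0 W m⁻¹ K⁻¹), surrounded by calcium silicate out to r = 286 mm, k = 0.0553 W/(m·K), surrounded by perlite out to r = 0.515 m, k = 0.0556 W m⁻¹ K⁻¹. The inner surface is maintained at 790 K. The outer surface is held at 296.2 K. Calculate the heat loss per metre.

Q' = 184 W/m

Resistance network (inner→outer):
  R'_nickel alloy = ln(0.202/0.173)/(2πk) = 0.1550/(2π·11.0) = 0.002242 m·K/W
  R'_calcium silicate = ln(0.286/0.202)/(2πk) = 0.3477/(2π·0.0553) = 1.001 m·K/W
  R'_perlite = ln(0.515/0.286)/(2πk) = 0.5882/(2π·0.0556) = 1.684 m·K/W
ΣR = 0.002242 + 1.001 + 1.684 = 2.687 m·K/W
Q' = ΔT/ΣR = (790 K − 296.2 K)/2.687 = 184 W/m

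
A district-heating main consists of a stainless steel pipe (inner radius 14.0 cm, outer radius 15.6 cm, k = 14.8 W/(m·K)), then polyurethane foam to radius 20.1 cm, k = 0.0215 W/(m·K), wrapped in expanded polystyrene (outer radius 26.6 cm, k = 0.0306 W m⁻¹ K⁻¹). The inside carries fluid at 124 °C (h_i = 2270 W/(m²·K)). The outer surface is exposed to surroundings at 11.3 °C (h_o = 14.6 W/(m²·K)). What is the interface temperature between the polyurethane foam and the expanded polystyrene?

Resistance network (inner→outer):
  R'_conv,in = 1/(2πr h) = 1/(2π·0.140·2270) = 5.008×10^-4 m·K/W
  R'_stainless steel = ln(0.156/0.140)/(2πk) = 0.1082/(2π·14.8) = 0.001164 m·K/W
  R'_polyurethane foam = ln(0.201/0.156)/(2πk) = 0.2534/(2π·0.0215) = 1.876 m·K/W
  R'_expanded polystyrene = ln(0.266/0.201)/(2πk) = 0.2802/(2π·0.0306) = 1.457 m·K/W
  R'_conv,out = 1/(2πr h) = 1/(2π·0.266·14.6) = 0.04098 m·K/W
ΣR = 5.008×10^-4 + 0.001164 + 1.876 + 1.457 + 0.04098 = 3.376 m·K/W
Q' = ΔT/ΣR = (124 °C − 11.3 °C)/3.376 = 33.38 W/m
From the inner boundary to the polyurethane foam/expanded polystyrene interface, ΣR_partial = 1.878 m·K/W.
T_interface = T_in − Q'·ΣR_partial = 124 °C − (33.38)(1.878) = 61.3 °C

T = 61.3 °C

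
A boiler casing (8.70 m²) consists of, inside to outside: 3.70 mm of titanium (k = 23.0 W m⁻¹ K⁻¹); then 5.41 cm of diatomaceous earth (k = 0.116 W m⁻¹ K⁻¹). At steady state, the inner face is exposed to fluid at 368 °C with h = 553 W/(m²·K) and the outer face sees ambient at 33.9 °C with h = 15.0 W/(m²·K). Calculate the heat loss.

Q = 5.43 kW

Treat each layer as a resistance in series:
  R_conv,in = 1/(hA) = 1/(553·8.70) = 2.079×10^-4 K/W
  R_titanium = L/(kA) = 0.00370/(23.0·8.70) = 1.849×10^-5 K/W
  R_diatomaceous earth = L/(kA) = 0.0541/(0.116·8.70) = 0.05361 K/W
  R_conv,out = 1/(hA) = 1/(15.0·8.70) = 0.007663 K/W
ΣR = 2.079×10^-4 + 1.849×10^-5 + 0.05361 + 0.007663 = 0.06150 K/W
Q = ΔT/ΣR = (368 °C − 33.9 °C)/0.06150 = 5430 W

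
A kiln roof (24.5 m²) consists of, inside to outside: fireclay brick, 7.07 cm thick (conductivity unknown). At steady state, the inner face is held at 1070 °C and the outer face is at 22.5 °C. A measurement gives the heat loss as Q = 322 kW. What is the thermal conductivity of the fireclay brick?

ΣR = ΔT/Q = |1070 − 22.5|/3.22×10^5 = 0.003253 K/W
L/(kA) = 0.003253 ⇒ k = 0.0707/(0.003253·24.5) = 0.887 W/m·K

k = 0.887 W/m·K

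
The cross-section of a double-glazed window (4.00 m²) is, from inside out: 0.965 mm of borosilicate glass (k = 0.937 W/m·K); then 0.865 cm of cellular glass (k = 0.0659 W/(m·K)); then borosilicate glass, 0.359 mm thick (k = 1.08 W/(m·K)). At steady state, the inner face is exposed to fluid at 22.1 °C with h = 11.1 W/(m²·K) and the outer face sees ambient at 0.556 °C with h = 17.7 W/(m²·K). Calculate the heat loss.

Q = 309 W

Resistance network (inner→outer):
  R_conv,in = 1/(hA) = 1/(11.1·4.00) = 0.02252 K/W
  R_borosilicate glass = L/(kA) = 9.65×10^-4/(0.937·4.00) = 2.575×10^-4 K/W
  R_cellular glass = L/(kA) = 0.00865/(0.0659·4.00) = 0.03281 K/W
  R_borosilicate glass = L/(kA) = 3.59×10^-4/(1.08·4.00) = 8.310×10^-5 K/W
  R_conv,out = 1/(hA) = 1/(17.7·4.00) = 0.01412 K/W
ΣR = 0.02252 + 2.575×10^-4 + 0.03281 + 8.310×10^-5 + 0.01412 = 0.06979 K/W
Q = ΔT/ΣR = (22.1 °C − 0.556 °C)/0.06979 = 309 W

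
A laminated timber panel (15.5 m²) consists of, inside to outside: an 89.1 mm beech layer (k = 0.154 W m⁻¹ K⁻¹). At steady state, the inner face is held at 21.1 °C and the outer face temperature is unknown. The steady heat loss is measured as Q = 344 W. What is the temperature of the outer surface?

Sum the resistances:
  R_beech = L/(kA) = 0.0891/(0.154·15.5) = 0.03733 K/W
ΣR = 0.03733 K/W
ΔT = Q·ΣR = 344 × 0.03733 = 12.84 K
Heat flows outward, so T_out = T_in − ΔT = 21.1 − 12.84 = 8.26 °C

T_out = 8.26 °C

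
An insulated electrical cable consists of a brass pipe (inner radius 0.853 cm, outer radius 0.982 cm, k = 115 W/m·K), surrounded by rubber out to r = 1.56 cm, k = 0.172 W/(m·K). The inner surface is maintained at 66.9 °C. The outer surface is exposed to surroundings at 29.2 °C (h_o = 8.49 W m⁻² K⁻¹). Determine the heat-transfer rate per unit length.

Q' = 23.1 W/m

Treat each layer as a resistance in series:
  R'_brass = ln(0.00982/0.00853)/(2πk) = 0.1408/(2π·115) = 1.949×10^-4 m·K/W
  R'_rubber = ln(0.0156/0.00982)/(2πk) = 0.4628/(2π·0.172) = 0.4283 m·K/W
  R'_conv,out = 1/(2πr h) = 1/(2π·0.0156·8.49) = 1.202 m·K/W
ΣR = 1.949×10^-4 + 0.4283 + 1.202 = 1.630 m·K/W
Q' = ΔT/ΣR = (66.9 °C − 29.2 °C)/1.630 = 23.1 W/m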